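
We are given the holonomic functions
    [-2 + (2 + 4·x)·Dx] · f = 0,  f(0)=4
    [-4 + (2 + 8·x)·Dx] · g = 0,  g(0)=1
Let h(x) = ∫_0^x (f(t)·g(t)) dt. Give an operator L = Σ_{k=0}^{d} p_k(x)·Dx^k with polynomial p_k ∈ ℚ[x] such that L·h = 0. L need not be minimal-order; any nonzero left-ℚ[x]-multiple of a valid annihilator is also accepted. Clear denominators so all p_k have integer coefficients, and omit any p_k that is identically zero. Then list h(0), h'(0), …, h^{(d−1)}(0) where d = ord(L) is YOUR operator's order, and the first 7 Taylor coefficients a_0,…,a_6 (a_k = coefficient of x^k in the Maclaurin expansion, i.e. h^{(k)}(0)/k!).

L = (-3 - 8·x)·Dx + (1 + 6·x + 8·x^2)·Dx^2  (order 2).
h: a_k = 0, 4, 6, -2/3, 3/2, -37/10, 39/4, …
ICs: h(0) = 0, h′(0) = 4.

f: a_k = 4, 4, -2, 2, -5/2, 7/2, -21/4, …
g: a_k = 1, 2, -2, 4, -10, 28, -84, …
L₀ := L_f ⊗_s L_g (sym. prod.), ord ≤ 1.
∫: right-multiply L₀ by Dx.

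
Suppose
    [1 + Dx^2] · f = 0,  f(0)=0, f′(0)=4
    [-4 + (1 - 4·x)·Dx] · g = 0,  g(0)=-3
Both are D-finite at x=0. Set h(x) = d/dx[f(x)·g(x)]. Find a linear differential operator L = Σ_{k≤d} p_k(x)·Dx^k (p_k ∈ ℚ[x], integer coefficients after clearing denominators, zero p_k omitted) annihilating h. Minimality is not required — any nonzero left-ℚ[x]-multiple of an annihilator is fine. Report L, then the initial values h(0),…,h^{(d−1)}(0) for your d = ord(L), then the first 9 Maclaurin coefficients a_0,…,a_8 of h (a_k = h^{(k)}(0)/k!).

L = (-31 - 8·x + 16·x^2) + (-8 + 32·x)·Dx + (1 - 8·x + 16·x^2)·Dx^2  (order 2).
h: a_k = -12, -96, -570, -3040, -30401/2, -364812/5, -20429471/60, -163435768/105, -23534750593/3360, …
ICs: h(0) = -12, h′(0) = -96.

f: a_k = 0, 4, 0, -2/3, 0, 1/30, 0, -1/1260, 0, …
g: a_k = -3, -12, -48, -192, -768, -3072, -12288, -49152, -196608, …
h₀=f·g: eliminate ⇒ L₀, order ≤ 2·1.
Differentiate: ansatz ord ≤ ord L₀ ⇒ L.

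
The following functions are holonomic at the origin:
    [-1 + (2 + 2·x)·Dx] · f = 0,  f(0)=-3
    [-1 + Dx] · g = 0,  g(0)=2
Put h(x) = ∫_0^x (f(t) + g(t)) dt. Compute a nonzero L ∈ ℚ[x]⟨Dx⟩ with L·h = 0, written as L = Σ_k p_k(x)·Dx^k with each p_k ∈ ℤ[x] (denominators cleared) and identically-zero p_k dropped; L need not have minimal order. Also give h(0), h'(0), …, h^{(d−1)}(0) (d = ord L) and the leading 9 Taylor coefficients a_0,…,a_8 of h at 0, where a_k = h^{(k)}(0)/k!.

L = (3 + 2·x)·Dx + (-5 - 8·x - 4·x^2)·Dx^2 + (2 + 6·x + 4·x^2)·Dx^3  (order 3).
h: a_k = 0, -1, 1/4, 11/24, 7/192, 77/1920, -251/23040, 2963/322560, -30929/5160960, …
ICs: h(0) = 0, h′(0) = -1, h′′(0) = 1/2.

f: a_k = -3, -3/2, 3/8, -3/16, 15/128, -21/256, 63/1024, -99/2048, 1287/32768, …
g: a_k = 2, 2, 1, 1/3, 1/12, 1/60, 1/360, 1/2520, 1/20160, …
h₀=f+g: left-lcm gives L₀, ord ≤ 2.
h=∫h₀ ⇒ L = L₀·Dx.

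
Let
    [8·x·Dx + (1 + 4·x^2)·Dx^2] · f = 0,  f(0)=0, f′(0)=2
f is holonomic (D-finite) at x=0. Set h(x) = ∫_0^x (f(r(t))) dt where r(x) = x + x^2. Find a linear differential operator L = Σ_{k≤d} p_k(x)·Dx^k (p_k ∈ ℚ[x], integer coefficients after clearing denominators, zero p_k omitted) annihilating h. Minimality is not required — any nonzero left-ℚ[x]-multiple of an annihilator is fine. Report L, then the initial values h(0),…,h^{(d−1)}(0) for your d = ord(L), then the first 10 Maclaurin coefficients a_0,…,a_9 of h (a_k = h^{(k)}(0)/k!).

f: a_k = 0, 2, 0, -8/3, 0, 32/5, 0, -128/7, 0, 512/9, …
L₀ from L_f via x↦r, Dx↦r'^{-1}Dx.
h=∫h₀ ⇒ L = L₀·Dx.
L = (-2 + 8·x + 32·x^2 + 48·x^3 + 24·x^4)·Dx^2 + (1 + 2·x + 4·x^2 + 16·x^3 + 20·x^4 + 8·x^5)·Dx^3  (order 3).
h: a_k = 0, 0, 1, 2/3, -2/3, -8/5, -4/15, 88/21, 40/7, -64/9, …
ICs: h(0) = 0, h′(0) = 0, h′′(0) = 2.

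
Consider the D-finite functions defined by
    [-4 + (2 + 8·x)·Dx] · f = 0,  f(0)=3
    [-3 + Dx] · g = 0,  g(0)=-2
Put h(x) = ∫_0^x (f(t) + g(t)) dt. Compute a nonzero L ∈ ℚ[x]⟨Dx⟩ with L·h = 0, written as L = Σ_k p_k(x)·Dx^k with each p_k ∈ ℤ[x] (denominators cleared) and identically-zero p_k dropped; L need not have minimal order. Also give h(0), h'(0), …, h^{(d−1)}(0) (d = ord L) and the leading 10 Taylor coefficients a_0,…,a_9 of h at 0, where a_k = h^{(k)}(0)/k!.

L = (30 + 72·x)·Dx + (-13 - 72·x - 144·x^2)·Dx^2 + (1 + 16·x + 48·x^2)·Dx^3  (order 3).
h: a_k = 0, 1, 0, -5, 3/4, -147/20, 533/40, -10161/280, 221517/2240, -640721/2240, …
ICs: h(0) = 0, h′(0) = 1, h′′(0) = 0.

f: a_k = 3, 6, -6, 12, -30, 84, -252, 792, -2574, 8580, …
g: a_k = -2, -6, -9, -9, -27/4, -81/20, -81/40, -243/280, -729/2240, -243/2240, …
f+g: L₀ = lclm(L_f,L_g), ord ≤ 1+1.
Integrate: L := L₀·Dx.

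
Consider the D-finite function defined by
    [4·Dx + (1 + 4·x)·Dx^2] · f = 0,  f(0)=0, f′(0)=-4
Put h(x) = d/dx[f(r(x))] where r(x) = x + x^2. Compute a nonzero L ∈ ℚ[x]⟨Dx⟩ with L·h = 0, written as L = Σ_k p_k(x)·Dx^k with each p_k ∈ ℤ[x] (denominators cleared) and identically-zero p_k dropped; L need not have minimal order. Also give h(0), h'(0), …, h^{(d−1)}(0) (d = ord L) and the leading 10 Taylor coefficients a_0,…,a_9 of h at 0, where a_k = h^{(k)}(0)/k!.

L = 2 + (1 + 2·x)·Dx  (order 1).
h: a_k = -4, 8, -16, 32, -64, 128, -256, 512, -1024, 2048, …
ICs: h(0) = -4.

f: a_k = 0, -4, 8, -64/3, 64, -1024/5, 2048/3, -16384/7, 8192, -262144/9, …
L₀ from L_f via x↦r, Dx↦r'^{-1}Dx.
h₀' ⇒ L via d/dx closure of L₀.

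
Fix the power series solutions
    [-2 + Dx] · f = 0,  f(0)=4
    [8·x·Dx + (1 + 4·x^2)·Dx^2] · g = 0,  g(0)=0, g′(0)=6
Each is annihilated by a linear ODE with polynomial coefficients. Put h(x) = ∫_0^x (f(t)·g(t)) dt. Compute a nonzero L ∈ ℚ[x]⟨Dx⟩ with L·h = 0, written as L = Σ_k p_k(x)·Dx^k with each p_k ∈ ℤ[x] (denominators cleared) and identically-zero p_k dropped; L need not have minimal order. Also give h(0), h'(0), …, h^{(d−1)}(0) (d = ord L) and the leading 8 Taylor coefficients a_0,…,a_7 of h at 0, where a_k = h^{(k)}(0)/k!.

L = (4 - 16·x + 16·x^2)·Dx + (-4 + 8·x - 16·x^2)·Dx^2 + (1 + 4·x^2)·Dx^3  (order 3).
h: a_k = 0, 0, 12, 16, 4, -32/5, 24/5, 352/21, …
ICs: h(0) = 0, h′(0) = 0, h′′(0) = 24.

f: a_k = 4, 8, 8, 16/3, 8/3, 16/15, 16/45, 32/315, …
g: a_k = 0, 6, 0, -8, 0, 96/5, 0, -384/7, …
h₀=f·g: eliminate ⇒ L₀, order ≤ 1·2.
h=∫h₀ ⇒ L = L₀·Dx.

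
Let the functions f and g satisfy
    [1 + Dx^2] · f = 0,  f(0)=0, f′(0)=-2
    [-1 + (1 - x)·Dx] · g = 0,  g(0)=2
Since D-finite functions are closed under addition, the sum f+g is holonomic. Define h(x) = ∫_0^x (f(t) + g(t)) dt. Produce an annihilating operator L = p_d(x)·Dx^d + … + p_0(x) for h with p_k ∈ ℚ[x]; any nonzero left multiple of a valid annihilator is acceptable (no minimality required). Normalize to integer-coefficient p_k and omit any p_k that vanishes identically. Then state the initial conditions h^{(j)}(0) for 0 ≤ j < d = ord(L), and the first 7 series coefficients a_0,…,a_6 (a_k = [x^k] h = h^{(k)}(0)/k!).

f: a_k = 0, -2, 0, 1/3, 0, -1/60, 0, …
g: a_k = 2, 2, 2, 2, 2, 2, 2, …
Sum ⇒ L₀ = lclm(L_f,L_g) in ℚ(x)⟨Dx⟩.
h=∫₀ˣh₀: take L = L₀·Dx.
L = (-7 + 2·x - x^2)·Dx + (3 - 5·x + 3·x^2 - x^3)·Dx^2 + (-7 + 2·x - x^2)·Dx^3 + (3 - 5·x + 3·x^2 - x^3)·Dx^4  (order 4).
h: a_k = 0, 2, 0, 2/3, 7/12, 2/5, 119/360, …
ICs: h(0) = 0, h′(0) = 2, h′′(0) = 0, h′′′(0) = 4.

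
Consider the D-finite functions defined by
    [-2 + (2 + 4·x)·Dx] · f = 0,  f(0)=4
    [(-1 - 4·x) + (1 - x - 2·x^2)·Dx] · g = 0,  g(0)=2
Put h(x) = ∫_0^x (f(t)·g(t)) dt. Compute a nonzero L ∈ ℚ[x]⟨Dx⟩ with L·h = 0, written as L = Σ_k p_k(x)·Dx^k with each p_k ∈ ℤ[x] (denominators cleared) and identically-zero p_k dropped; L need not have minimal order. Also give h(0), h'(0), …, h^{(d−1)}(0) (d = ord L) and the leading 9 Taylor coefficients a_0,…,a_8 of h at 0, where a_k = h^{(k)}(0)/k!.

L = (2 + 5·x + 6·x^2)·Dx + (-1 - x + 4·x^2 + 4·x^3)·Dx^2  (order 2).
h: a_k = 0, 8, 8, 28/3, 16, 23, 125/3, 939/14, 493/4, …
ICs: h(0) = 0, h′(0) = 8.

f: a_k = 4, 4, -2, 2, -5/2, 7/2, -21/4, 33/4, -429/32, …
g: a_k = 2, 2, 6, 10, 22, 42, 86, 170, 342, …
Sym-product of L_f,L_g gives L₀ (≤ ord 1).
∫: right-multiply L₀ by Dx.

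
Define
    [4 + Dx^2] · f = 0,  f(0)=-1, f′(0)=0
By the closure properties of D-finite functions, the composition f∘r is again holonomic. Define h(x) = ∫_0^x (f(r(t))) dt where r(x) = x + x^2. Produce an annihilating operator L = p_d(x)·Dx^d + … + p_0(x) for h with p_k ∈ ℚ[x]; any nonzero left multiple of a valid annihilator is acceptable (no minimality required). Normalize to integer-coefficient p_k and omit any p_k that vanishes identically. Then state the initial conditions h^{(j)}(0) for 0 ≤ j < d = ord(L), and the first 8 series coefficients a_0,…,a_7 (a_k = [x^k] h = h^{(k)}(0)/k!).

f: a_k = -1, 0, 2, 0, -2/3, 0, 4/45, 0, …
f∘r: x↦r, Dx↦Dx/r' in L_f ⇒ L₀.
h=∫h₀ ⇒ L = L₀·Dx.
L = (4 + 24·x + 48·x^2 + 32·x^3)·Dx - 2·Dx^2 + (1 + 2·x)·Dx^3  (order 3).
h: a_k = 0, -1, 0, 2/3, 1, 4/15, -4/9, -176/315, …
ICs: h(0) = 0, h′(0) = -1, h′′(0) = 0.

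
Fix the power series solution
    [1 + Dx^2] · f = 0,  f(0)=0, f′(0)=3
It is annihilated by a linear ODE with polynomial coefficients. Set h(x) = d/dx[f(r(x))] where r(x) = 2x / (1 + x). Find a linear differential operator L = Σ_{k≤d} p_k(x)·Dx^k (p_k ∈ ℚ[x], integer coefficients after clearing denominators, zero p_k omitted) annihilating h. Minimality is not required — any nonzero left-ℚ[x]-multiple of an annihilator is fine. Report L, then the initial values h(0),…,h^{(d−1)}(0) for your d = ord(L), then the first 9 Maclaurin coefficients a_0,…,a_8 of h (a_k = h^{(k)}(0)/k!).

f: a_k = 0, 3, 0, -1/2, 0, 1/40, 0, -1/1680, 0, …
L₀ from L_f via x↦r, Dx↦r'^{-1}Dx.
h₀' ⇒ L via d/dx closure of L₀.
L = (10 + 12·x + 6·x^2) + (6 + 18·x + 18·x^2 + 6·x^3)·Dx + (1 + 4·x + 6·x^2 + 4·x^3 + x^4)·Dx^2  (order 2).
h: a_k = 6, -12, 6, 24, -86, 180, -4418/15, 6064/15, -49262/105, …
ICs: h(0) = 6, h′(0) = -12.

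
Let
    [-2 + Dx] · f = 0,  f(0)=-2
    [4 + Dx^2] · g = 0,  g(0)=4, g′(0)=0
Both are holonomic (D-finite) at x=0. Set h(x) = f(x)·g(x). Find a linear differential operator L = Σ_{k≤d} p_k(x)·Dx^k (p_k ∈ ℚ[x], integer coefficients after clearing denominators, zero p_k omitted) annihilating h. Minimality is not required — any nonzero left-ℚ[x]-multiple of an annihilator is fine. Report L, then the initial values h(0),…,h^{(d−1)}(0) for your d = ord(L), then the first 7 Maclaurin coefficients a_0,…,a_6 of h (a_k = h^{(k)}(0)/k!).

L = 8 - 4·Dx + Dx^2  (order 2).
h: a_k = -8, -16, 0, 64/3, 64/3, 128/15, 0, …
ICs: h(0) = -8, h′(0) = -16.

f: a_k = -2, -4, -4, -8/3, -4/3, -8/15, -8/45, …
g: a_k = 4, 0, -8, 0, 8/3, 0, -16/45, …
Sym-product of L_f,L_g gives L₀ (≤ ord 2).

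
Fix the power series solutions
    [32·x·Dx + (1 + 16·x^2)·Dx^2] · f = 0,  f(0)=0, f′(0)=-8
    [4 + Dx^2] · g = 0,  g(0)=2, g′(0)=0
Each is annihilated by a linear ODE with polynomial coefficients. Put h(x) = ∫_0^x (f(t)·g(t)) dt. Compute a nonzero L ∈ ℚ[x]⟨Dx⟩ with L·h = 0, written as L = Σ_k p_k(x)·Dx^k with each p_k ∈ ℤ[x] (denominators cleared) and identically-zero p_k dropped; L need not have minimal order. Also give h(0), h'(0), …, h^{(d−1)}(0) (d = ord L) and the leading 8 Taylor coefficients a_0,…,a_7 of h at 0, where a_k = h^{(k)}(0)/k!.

f: a_k = 0, -8, 0, 128/3, 0, -2048/5, 0, 32768/7, …
g: a_k = 2, 0, -4, 0, 4/3, 0, -8/45, 0, …
L₀ := L_f ⊗_s L_g (sym. prod.), ord ≤ 4.
h=∫₀ˣh₀: take L = L₀·Dx.
L = (1360 + 60416·x^2 + 106496·x^4 + 262144·x^6 + 1048576·x^8)·Dx + (2304·x + 45056·x^3 + 196608·x^5 + 1048576·x^7)·Dx^2 + (360 + 15872·x^2 + 36864·x^4 + 131072·x^6 + 524288·x^8)·Dx^3 + (576·x + 11264·x^3 + 49152·x^5 + 262144·x^7)·Dx^4 + (5 + 192·x^2 + 2560·x^4 + 16384·x^6 + 65536·x^8)·Dx^5  (order 5).
h: a_k = 0, 0, -8, 0, 88/3, 0, -7504/45, 0, …
ICs: h(0) = 0, h′(0) = 0, h′′(0) = -16, h′′′(0) = 0, h′′′′(0) = 704.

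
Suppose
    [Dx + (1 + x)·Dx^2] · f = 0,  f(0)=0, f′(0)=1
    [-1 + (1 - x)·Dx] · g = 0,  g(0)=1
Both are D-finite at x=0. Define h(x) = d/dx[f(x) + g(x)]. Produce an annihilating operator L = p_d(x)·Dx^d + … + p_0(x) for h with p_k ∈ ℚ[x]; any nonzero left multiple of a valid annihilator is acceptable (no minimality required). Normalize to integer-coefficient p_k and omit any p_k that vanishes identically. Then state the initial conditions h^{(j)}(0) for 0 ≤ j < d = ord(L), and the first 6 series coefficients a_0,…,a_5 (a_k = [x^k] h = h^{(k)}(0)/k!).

L = (-10 - 2·x) + (-4 - 16·x - 4·x^2)·Dx + (3 + x - 3·x^2 - x^3)·Dx^2  (order 2).
h: a_k = 2, 1, 4, 3, 6, 5, …
ICs: h(0) = 2, h′(0) = 1.

f: a_k = 0, 1, -1/2, 1/3, -1/4, 1/5, …
g: a_k = 1, 1, 1, 1, 1, 1, …
Weyl lclm of L_f,L_g ⇒ L₀ (ord ≤ 3).
Derive L from L₀ (diff closure).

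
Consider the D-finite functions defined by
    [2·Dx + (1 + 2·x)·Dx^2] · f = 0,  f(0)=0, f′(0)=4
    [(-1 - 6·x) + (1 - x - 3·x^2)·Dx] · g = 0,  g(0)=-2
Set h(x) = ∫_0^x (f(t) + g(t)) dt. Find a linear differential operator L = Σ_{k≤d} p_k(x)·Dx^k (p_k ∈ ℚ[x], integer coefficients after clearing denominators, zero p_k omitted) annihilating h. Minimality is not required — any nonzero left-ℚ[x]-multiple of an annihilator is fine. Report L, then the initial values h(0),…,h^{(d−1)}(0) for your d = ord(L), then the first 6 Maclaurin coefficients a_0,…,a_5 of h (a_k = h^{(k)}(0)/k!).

f: a_k = 0, 4, -4, 16/3, -8, 64/5, …
g: a_k = -2, -2, -8, -14, -38, -80, …
Weyl lclm of L_f,L_g ⇒ L₀ (ord ≤ 3).
h=∫h₀ ⇒ L = L₀·Dx.
L = (-74 - 412·x - 948·x^2 - 864·x^3 - 648·x^4)·Dx^2 + (-17 - 212·x - 890·x^2 - 1644·x^3 - 1764·x^4 - 1080·x^5)·Dx^3 + (5 + 27·x + 33·x^2 - 68·x^3 - 276·x^4 - 396·x^5 - 216·x^6)·Dx^4  (order 4).
h: a_k = 0, -2, 1, -4, -13/6, -46/5, …
ICs: h(0) = 0, h′(0) = -2, h′′(0) = 2, h′′′(0) = -24.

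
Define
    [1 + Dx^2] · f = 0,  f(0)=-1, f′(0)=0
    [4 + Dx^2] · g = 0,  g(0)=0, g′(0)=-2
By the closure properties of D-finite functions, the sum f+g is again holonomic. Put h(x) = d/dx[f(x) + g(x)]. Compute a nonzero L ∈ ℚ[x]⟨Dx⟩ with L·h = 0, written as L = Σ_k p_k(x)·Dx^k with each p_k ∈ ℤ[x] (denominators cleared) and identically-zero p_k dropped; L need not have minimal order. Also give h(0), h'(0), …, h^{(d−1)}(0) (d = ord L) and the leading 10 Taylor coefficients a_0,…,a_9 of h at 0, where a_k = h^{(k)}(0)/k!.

f: a_k = -1, 0, 1/2, 0, -1/24, 0, 1/720, 0, -1/40320, 0, …
g: a_k = 0, -2, 0, 4/3, 0, -4/15, 0, 8/315, 0, -4/2835, …
Sum ⇒ L₀ = lclm(L_f,L_g) in ℚ(x)⟨Dx⟩.
h=h₀': d/dx-closure on L₀ ⇒ L.
L = 4 + 5·Dx^2 + Dx^4  (order 4).
h: a_k = -2, 1, 4, -1/6, -4/3, 1/120, 8/45, -1/5040, -4/315, 1/362880, …
ICs: h(0) = -2, h′(0) = 1, h′′(0) = 8, h′′′(0) = -1.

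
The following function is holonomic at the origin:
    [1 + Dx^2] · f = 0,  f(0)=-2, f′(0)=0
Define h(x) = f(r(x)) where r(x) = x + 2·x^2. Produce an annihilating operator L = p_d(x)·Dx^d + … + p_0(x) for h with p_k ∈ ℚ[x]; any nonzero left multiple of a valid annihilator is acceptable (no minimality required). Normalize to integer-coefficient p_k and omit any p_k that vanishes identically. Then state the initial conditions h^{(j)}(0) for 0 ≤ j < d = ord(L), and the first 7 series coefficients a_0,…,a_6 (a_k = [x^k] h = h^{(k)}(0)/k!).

f: a_k = -2, 0, 1, 0, -1/12, 0, 1/360, …
h₀=f(r): pull back L_f along r ⇒ L₀.
L = (1 + 12·x + 48·x^2 + 64·x^3) - 4·Dx + (1 + 4·x)·Dx^2  (order 2).
h: a_k = -2, 0, 1, 4, 47/12, -2/3, -719/360, …
ICs: h(0) = -2, h′(0) = 0.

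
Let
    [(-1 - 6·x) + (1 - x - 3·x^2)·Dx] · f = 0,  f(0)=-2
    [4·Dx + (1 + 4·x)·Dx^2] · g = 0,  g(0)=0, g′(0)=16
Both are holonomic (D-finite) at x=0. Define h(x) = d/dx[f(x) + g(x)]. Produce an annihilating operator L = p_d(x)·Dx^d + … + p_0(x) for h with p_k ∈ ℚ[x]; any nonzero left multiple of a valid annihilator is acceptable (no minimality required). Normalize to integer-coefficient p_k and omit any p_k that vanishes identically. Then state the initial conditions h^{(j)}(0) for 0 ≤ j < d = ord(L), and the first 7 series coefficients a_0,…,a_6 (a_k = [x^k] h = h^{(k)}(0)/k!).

f: a_k = -2, -2, -8, -14, -38, -80, -194, …
g: a_k = 0, 16, -32, 256/3, -256, 4096/5, -8192/3, …
Sum ⇒ L₀ = lclm(L_f,L_g) in ℚ(x)⟨Dx⟩.
h=h₀': d/dx-closure on L₀ ⇒ L.
L = (212 + 1072·x + 3144·x^2 + 2160·x^3 + 2592·x^4) + (5 + 248·x + 1922·x^2 + 4308·x^3 + 4464·x^4 + 4320·x^5)·Dx + (-6 - 53·x - 108·x^2 + 110·x^3 + 519·x^4 + 1044·x^5 + 864·x^6)·Dx^2  (order 2).
h: a_k = 14, -80, 214, -1176, 3696, -17548, 62498, …
ICs: h(0) = 14, h′(0) = -80.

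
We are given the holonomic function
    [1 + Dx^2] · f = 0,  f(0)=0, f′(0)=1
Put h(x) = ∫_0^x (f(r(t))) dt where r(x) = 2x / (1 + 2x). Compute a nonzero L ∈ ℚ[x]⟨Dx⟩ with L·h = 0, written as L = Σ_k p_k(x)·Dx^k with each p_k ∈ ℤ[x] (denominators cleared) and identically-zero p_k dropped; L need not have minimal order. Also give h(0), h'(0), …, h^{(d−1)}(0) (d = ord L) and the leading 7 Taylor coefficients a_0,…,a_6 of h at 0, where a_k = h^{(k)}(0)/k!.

f: a_k = 0, 1, 0, -1/6, 0, 1/120, 0, …
f∘r: x↦r, Dx↦Dx/r' in L_f ⇒ L₀.
h=∫₀ˣh₀: take L = L₀·Dx.
L = 4·Dx + (4 + 24·x + 48·x^2 + 32·x^3)·Dx^2 + (1 + 8·x + 24·x^2 + 32·x^3 + 16·x^4)·Dx^3  (order 3).
h: a_k = 0, 0, 1, -4/3, 5/3, -8/5, 2/45, …
ICs: h(0) = 0, h′(0) = 0, h′′(0) = 2.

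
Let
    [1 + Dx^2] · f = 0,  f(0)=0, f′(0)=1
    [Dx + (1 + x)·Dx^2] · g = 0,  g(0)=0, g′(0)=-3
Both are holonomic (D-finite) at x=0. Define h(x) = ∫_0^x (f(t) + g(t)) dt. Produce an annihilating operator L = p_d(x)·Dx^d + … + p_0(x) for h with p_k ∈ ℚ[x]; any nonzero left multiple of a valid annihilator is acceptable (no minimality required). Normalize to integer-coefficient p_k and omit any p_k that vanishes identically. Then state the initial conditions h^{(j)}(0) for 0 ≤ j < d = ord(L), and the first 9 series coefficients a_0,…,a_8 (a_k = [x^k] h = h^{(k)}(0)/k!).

L = (7 + 2·x + x^2)·Dx^2 + (3 + 5·x + 3·x^2 + x^3)·Dx^3 + (7 + 2·x + x^2)·Dx^4 + (3 + 5·x + 3·x^2 + x^3)·Dx^5  (order 5).
h: a_k = 0, 0, -1, 1/2, -7/24, 3/20, -71/720, 1/14, -2161/40320, …
ICs: h(0) = 0, h′(0) = 0, h′′(0) = -2, h′′′(0) = 3, h′′′′(0) = -7.

f: a_k = 0, 1, 0, -1/6, 0, 1/120, 0, -1/5040, 0, …
g: a_k = 0, -3, 3/2, -1, 3/4, -3/5, 1/2, -3/7, 3/8, …
h₀=f+g: left-lcm gives L₀, ord ≤ 4.
h=∫₀ˣh₀: take L = L₀·Dx.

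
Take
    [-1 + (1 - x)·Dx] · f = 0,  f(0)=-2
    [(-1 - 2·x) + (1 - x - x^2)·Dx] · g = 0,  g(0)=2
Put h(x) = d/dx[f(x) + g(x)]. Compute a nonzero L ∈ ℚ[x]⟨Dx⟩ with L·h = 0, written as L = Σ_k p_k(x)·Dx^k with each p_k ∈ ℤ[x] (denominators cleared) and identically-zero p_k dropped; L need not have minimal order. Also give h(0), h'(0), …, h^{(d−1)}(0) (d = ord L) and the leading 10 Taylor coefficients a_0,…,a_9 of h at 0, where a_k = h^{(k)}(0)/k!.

f: a_k = -2, -2, -2, -2, -2, -2, -2, -2, -2, -2, …
g: a_k = 2, 2, 4, 6, 10, 16, 26, 42, 68, 110, …
h₀=f+g: left-lcm gives L₀, ord ≤ 2.
Differentiate: ansatz ord ≤ ord L₀ ⇒ L.
L = (-6 - 24·x - 24·x^3 + 6·x^4) + (6 + 6·x - 6·x^2 - 21·x^4 + 6·x^5)·Dx + (-1 + 2·x - 3·x^2 + 6·x^3 - 2·x^4 - 3·x^5 + x^6)·Dx^2  (order 2).
h: a_k = 0, 4, 12, 32, 70, 144, 280, 528, 972, 1760, …
ICs: h(0) = 0, h′(0) = 4.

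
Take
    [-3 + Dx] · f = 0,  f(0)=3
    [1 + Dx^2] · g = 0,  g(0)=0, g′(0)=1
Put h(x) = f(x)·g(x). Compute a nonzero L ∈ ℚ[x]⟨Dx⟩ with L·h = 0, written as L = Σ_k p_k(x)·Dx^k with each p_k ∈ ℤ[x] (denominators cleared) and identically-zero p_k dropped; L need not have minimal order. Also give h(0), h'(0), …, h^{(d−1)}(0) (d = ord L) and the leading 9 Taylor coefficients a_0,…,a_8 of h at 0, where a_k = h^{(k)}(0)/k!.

L = 10 - 6·Dx + Dx^2  (order 2).
h: a_k = 0, 3, 9, 13, 12, 79/10, 39/10, 307/210, 2/5, …
ICs: h(0) = 0, h′(0) = 3.

f: a_k = 3, 9, 27/2, 27/2, 81/8, 243/40, 243/80, 729/560, 2187/4480, …
g: a_k = 0, 1, 0, -1/6, 0, 1/120, 0, -1/5040, 0, …
Product ⇒ symmetric product L₀, ord ≤ 2.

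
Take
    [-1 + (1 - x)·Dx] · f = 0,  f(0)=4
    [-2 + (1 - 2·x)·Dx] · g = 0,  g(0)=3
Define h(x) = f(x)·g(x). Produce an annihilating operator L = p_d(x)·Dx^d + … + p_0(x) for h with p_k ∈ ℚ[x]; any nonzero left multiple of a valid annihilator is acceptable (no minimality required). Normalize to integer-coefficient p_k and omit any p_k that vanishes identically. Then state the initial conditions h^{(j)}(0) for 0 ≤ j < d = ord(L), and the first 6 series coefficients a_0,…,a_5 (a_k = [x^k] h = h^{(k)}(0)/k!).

L = (-3 + 4·x) + (1 - 3·x + 2·x^2)·Dx  (order 1).
h: a_k = 12, 36, 84, 180, 372, 756, …
ICs: h(0) = 12.

f: a_k = 4, 4, 4, 4, 4, 4, …
g: a_k = 3, 6, 12, 24, 48, 96, …
Sym-product of L_f,L_g gives L₀ (≤ ord 1).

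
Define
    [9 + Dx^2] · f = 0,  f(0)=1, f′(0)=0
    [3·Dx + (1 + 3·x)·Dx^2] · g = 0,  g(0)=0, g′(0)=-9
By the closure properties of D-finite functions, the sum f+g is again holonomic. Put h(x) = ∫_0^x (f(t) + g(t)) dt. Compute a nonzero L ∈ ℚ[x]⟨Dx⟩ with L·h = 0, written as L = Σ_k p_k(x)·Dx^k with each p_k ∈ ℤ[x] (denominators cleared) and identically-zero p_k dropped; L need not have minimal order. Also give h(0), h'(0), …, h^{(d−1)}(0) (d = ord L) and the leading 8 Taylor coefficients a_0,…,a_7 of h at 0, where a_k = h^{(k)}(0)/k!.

L = (63 + 54·x + 81·x^2)·Dx^2 + (9 + 45·x + 81·x^2 + 81·x^3)·Dx^3 + (7 + 6·x + 9·x^2)·Dx^4 + (1 + 5·x + 9·x^2 + 9·x^3)·Dx^5  (order 5).
h: a_k = 0, 1, -9/2, 3, -27/4, 513/40, -243/10, 29079/560, …
ICs: h(0) = 0, h′(0) = 1, h′′(0) = -9, h′′′(0) = 18, h′′′′(0) = -162.

f: a_k = 1, 0, -9/2, 0, 27/8, 0, -81/80, 0, …
g: a_k = 0, -9, 27/2, -27, 243/4, -729/5, 729/2, -6561/7, …
Weyl lclm of L_f,L_g ⇒ L₀ (ord ≤ 4).
∫: right-multiply L₀ by Dx.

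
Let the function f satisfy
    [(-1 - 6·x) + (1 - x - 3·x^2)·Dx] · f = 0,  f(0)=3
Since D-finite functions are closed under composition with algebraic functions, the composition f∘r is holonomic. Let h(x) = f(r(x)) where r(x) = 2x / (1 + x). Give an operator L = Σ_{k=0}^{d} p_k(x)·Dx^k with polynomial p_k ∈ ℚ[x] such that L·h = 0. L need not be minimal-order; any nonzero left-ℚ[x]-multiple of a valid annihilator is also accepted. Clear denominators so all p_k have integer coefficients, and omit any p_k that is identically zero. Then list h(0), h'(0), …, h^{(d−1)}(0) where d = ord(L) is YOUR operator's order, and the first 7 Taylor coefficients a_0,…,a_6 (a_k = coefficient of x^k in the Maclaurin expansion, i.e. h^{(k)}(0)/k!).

L = (2 + 26·x) + (-1 - x + 13·x^2 + 13·x^3)·Dx  (order 1).
h: a_k = 3, 6, 42, 78, 546, 1014, 7098, …
ICs: h(0) = 3.

f: a_k = 3, 3, 12, 21, 57, 120, 291, …
L₀ from L_f via x↦r, Dx↦r'^{-1}Dx.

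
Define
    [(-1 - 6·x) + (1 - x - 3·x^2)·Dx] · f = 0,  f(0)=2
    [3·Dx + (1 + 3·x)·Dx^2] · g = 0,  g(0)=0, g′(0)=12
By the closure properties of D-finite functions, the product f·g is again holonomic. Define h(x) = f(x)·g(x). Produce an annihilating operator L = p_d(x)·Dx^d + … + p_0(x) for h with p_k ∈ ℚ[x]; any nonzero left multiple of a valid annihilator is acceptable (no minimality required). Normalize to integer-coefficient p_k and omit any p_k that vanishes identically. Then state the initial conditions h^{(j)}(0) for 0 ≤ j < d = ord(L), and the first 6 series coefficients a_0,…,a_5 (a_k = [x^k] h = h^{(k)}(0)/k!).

L = (9 + 36·x) + (-1 + 21·x + 45·x^2)·Dx + (-1 - 2·x + 6·x^2 + 9·x^3)·Dx^2  (order 2).
h: a_k = 0, 24, -12, 132, -66, 3594/5, …
ICs: h(0) = 0, h′(0) = 24.

f: a_k = 2, 2, 8, 14, 38, 80, …
g: a_k = 0, 12, -18, 36, -81, 972/5, …
Sym-product of L_f,L_g gives L₀ (≤ ord 2).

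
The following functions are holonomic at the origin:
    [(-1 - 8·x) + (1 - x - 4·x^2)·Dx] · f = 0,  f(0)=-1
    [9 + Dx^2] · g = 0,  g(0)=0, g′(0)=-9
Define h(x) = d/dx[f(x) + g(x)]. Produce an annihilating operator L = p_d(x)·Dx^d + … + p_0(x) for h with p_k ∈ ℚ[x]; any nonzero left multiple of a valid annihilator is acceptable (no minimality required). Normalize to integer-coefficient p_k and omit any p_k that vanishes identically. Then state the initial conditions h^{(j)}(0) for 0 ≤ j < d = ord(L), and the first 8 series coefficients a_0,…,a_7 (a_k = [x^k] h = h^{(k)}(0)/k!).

f: a_k = -1, -1, -5, -9, -29, -65, -181, -441, …
g: a_k = 0, -9, 0, 27/2, 0, -243/40, 0, 729/560, …
Sum ⇒ L₀ = lclm(L_f,L_g) in ℚ(x)⟨Dx⟩.
Differentiate: ansatz ord ≤ ord L₀ ⇒ L.
L = (2358 + 13068·x + 57006·x^2 + 38520·x^3 + 83520·x^4 + 31104·x^5 + 41472·x^6) + (-189 - 1413·x + 1251·x^2 + 4203·x^3 + 5580·x^4 + 11952·x^5 + 12096·x^6 + 13824·x^7)·Dx + (262 + 1452·x + 6334·x^2 + 4280·x^3 + 9280·x^4 + 3456·x^5 + 4608·x^6)·Dx^2 + (-21 - 157·x + 139·x^2 + 467·x^3 + 620·x^4 + 1328·x^5 + 1344·x^6 + 1536·x^7)·Dx^3  (order 3).
h: a_k = -10, -10, 27/2, -116, -2843/8, -1086, -246231/80, -9320, …
ICs: h(0) = -10, h′(0) = -10, h′′(0) = 27.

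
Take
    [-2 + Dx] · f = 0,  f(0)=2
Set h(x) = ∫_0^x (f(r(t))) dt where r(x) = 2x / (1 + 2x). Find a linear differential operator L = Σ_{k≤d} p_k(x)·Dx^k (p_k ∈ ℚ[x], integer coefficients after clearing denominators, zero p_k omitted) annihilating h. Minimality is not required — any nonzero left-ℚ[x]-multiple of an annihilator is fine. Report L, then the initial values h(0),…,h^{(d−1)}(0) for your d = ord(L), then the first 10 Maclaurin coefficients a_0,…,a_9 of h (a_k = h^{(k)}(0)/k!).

f: a_k = 2, 4, 4, 8/3, 4/3, 8/15, 8/45, 16/315, 4/315, 8/2835, …
f∘r: x↦r, Dx↦Dx/r' in L_f ⇒ L₀.
∫: right-multiply L₀ by Dx.
L = -4·Dx + (1 + 4·x + 4·x^2)·Dx^2  (order 2).
h: a_k = 0, 2, 4, 0, -8/3, 64/15, -64/15, 512/315, 320/63, -16384/945, …
ICs: h(0) = 0, h′(0) = 2.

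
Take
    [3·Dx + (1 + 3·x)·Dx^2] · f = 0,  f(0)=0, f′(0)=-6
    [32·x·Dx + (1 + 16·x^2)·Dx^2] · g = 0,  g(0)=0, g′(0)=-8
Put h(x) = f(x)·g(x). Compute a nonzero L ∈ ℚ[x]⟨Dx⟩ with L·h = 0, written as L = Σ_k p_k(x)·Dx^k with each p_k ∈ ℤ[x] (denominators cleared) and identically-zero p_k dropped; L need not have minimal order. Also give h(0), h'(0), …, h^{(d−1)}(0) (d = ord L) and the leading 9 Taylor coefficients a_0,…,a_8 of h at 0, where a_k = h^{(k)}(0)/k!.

f: a_k = 0, -6, 9, -18, 81/2, -486/5, 243, -4374/7, 6561/4, …
g: a_k = 0, -8, 0, 128/3, 0, -2048/5, 0, 32768/7, 0, …
L₀ := L_f ⊗_s L_g (sym. prod.), ord ≤ 4.
L = (15744 + 89280·x + 811008·x^2 + 5299200·x^3 + 13271040·x^4 + 17252352·x^5 + 21233664·x^7)·Dx + (4258 + 91200·x + 775488·x^2 + 4635648·x^3 + 18247680·x^4 + 41140224·x^5 + 46448640·x^6 + 21233664·x^7 + 74317824·x^8)·Dx^2 + (492 + 12548·x + 131328·x^2 + 747968·x^3 + 3219456·x^4 + 10146816·x^5 + 21233664·x^6 + 24920064·x^7 + 21233664·x^8 + 42467328·x^9)·Dx^3 + (73 + 822·x + 6161·x^2 + 34944·x^3 + 151168·x^4 + 500736·x^5 + 1322496·x^6 + 2654208·x^7 + 3244032·x^8 + 3538944·x^9 + 5308416·x^10)·Dx^4  (order 4).
h: a_k = 0, 0, 48, -72, -112, 60, 12336/5, -19512/5, -99312/5, …
ICs: h(0) = 0, h′(0) = 0, h′′(0) = 96, h′′′(0) = -432.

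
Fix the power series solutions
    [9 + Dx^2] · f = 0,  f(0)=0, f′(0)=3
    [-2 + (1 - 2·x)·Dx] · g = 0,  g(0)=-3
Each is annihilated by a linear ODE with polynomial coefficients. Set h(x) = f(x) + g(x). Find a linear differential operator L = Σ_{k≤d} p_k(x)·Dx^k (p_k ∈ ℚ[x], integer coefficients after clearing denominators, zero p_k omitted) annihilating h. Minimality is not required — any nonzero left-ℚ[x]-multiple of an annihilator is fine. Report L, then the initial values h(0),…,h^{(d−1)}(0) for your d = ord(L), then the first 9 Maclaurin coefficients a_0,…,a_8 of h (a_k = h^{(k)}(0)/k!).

L = (-594 + 648·x - 648·x^2) + (153 - 630·x + 972·x^2 - 648·x^3)·Dx + (-66 + 72·x - 72·x^2)·Dx^2 + (17 - 70·x + 108·x^2 - 72·x^3)·Dx^3  (order 3).
h: a_k = -3, -3, -12, -57/2, -48, -3759/40, -192, -215283/560, -768, …
ICs: h(0) = -3, h′(0) = -3, h′′(0) = -24.

f: a_k = 0, 3, 0, -9/2, 0, 81/40, 0, -243/560, 0, …
g: a_k = -3, -6, -12, -24, -48, -96, -192, -384, -768, …
Sum ⇒ L₀ = lclm(L_f,L_g) in ℚ(x)⟨Dx⟩.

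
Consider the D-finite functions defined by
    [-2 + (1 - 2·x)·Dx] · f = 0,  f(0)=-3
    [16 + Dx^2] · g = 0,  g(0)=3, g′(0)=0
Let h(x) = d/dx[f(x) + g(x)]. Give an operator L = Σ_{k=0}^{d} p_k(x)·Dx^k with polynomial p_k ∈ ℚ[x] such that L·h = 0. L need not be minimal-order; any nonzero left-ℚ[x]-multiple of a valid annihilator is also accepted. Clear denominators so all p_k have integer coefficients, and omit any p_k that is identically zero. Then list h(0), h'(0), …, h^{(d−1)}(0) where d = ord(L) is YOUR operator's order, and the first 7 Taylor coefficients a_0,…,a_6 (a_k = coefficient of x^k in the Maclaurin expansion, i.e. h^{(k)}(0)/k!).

L = (512 - 512·x + 512·x^2) + (-80 + 288·x - 384·x^2 + 256·x^3)·Dx + (32 - 32·x + 32·x^2)·Dx^2 + (-5 + 18·x - 24·x^2 + 16·x^3)·Dx^3  (order 3).
h: a_k = -6, -72, -72, -64, -480, -6272/5, -2688, …
ICs: h(0) = -6, h′(0) = -72, h′′(0) = -144.

f: a_k = -3, -6, -12, -24, -48, -96, -192, …
g: a_k = 3, 0, -24, 0, 32, 0, -256/15, …
Sum ⇒ L₀ = lclm(L_f,L_g) in ℚ(x)⟨Dx⟩.
h=h₀': d/dx-closure on L₀ ⇒ L.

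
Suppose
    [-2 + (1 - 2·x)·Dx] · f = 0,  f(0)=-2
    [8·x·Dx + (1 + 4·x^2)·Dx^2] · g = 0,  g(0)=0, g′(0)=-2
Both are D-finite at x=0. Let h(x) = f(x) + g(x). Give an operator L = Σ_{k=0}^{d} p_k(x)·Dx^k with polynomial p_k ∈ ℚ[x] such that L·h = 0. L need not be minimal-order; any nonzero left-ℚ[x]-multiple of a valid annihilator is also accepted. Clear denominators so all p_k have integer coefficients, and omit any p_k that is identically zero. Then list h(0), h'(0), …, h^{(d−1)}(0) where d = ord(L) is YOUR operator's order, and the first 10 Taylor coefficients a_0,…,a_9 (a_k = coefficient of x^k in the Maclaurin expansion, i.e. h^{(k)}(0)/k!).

L = (-8 + 64·x + 96·x^2)·Dx + (8 - 8·x + 32·x^2 + 96·x^3)·Dx^2 + (-1 + 16·x^4)·Dx^3  (order 3).
h: a_k = -2, -6, -8, -40/3, -32, -352/5, -128, -1664/7, -512, -9728/9, …
ICs: h(0) = -2, h′(0) = -6, h′′(0) = -16.

f: a_k = -2, -4, -8, -16, -32, -64, -128, -256, -512, -1024, …
g: a_k = 0, -2, 0, 8/3, 0, -32/5, 0, 128/7, 0, -512/9, …
h₀=f+g: left-lcm gives L₀, ord ≤ 3.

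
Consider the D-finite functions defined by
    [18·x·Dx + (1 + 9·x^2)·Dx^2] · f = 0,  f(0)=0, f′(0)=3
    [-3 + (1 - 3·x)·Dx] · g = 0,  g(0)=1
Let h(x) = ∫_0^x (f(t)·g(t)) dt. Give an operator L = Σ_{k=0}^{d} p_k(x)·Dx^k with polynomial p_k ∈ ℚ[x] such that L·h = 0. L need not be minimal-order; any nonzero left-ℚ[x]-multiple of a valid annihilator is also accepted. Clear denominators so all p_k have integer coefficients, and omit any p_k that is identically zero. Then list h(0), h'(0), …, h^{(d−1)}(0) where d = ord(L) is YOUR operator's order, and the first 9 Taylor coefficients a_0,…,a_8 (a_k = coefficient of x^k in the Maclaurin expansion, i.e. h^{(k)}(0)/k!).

L = 54·x·Dx + (6 - 18·x + 108·x^2)·Dx^2 + (-1 + 3·x - 9·x^2 + 27·x^3)·Dx^3  (order 3).
h: a_k = 0, 0, 3/2, 3, 9/2, 54/5, 351/10, 3159/35, 13851/70, …
ICs: h(0) = 0, h′(0) = 0, h′′(0) = 3.

f: a_k = 0, 3, 0, -9, 0, 243/5, 0, -2187/7, 0, …
g: a_k = 1, 3, 9, 27, 81, 243, 729, 2187, 6561, …
Sym-product of L_f,L_g gives L₀ (≤ ord 2).
∫: right-multiply L₀ by Dx.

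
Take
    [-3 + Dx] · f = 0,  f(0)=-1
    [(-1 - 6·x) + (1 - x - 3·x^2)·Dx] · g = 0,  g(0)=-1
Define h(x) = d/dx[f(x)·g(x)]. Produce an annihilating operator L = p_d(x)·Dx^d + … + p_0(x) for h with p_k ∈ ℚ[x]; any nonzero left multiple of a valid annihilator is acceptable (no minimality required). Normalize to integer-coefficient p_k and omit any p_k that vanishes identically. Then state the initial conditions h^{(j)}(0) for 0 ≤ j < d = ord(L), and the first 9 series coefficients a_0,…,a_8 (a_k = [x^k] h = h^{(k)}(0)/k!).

f: a_k = -1, -3, -9/2, -9/2, -27/8, -81/40, -81/80, -243/560, -729/4480, …
g: a_k = -1, -1, -4, -7, -19, -40, -97, -217, -508, …
f·g: L₀ = L_f ⊗_s L_g, ord ≤ 1·1.
h=h₀': d/dx-closure on L₀ ⇒ L.
L = (23 + 30·x - 45·x^2 - 54·x^3 + 81·x^4) + (-4 + x + 24·x^2 - 27·x^4)·Dx  (order 1).
h: a_k = 4, 23, 84, 527/2, 1519/2, 84129/40, 56467/10, 8325841/560, 43127433/1120, …
ICs: h(0) = 4.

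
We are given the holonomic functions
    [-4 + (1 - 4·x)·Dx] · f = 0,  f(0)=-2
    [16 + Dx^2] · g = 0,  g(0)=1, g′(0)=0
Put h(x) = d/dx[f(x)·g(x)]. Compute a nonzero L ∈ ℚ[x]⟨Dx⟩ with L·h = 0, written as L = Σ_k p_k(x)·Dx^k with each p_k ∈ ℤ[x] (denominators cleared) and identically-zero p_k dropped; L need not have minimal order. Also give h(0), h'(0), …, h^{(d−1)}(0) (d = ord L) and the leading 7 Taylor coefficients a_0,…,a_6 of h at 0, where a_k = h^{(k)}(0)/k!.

f: a_k = -2, -8, -32, -128, -512, -2048, -8192, …
g: a_k = 1, 0, -8, 0, 32/3, 0, -256/45, …
f·g: L₀ = L_f ⊗_s L_g, ord ≤ 1·2.
Differentiate: ansatz ord ≤ ord L₀ ⇒ L.
L = (-16 - 128·x + 256·x^2) + (-8 + 32·x)·Dx + (1 - 8·x + 16·x^2)·Dx^2  (order 2).
h: a_k = -8, -32, -192, -3328/3, -16640/3, -398336/15, -5576704/45, …
ICs: h(0) = -8, h′(0) = -32.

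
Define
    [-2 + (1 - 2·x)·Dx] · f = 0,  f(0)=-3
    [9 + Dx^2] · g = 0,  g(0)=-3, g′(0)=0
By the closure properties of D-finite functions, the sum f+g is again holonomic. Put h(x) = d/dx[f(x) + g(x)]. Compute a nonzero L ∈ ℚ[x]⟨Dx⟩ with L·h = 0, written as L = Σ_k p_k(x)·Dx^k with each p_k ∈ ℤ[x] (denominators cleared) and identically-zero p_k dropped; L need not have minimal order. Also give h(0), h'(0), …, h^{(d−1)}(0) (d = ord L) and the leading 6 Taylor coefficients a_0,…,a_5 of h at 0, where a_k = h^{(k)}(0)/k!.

f: a_k = -3, -6, -12, -24, -48, -96, …
g: a_k = -3, 0, 27/2, 0, -81/8, 0, …
h₀=f+g: left-lcm gives L₀, ord ≤ 3.
Differentiate: ansatz ord ≤ ord L₀ ⇒ L.
L = (684 - 432·x + 432·x^2) + (-99 + 306·x - 324·x^2 + 216·x^3)·Dx + (76 - 48·x + 48·x^2)·Dx^2 + (-11 + 34·x - 36·x^2 + 24·x^3)·Dx^3  (order 3).
h: a_k = -6, 3, -72, -465/2, -480, -45351/40, …
ICs: h(0) = -6, h′(0) = 3, h′′(0) = -144.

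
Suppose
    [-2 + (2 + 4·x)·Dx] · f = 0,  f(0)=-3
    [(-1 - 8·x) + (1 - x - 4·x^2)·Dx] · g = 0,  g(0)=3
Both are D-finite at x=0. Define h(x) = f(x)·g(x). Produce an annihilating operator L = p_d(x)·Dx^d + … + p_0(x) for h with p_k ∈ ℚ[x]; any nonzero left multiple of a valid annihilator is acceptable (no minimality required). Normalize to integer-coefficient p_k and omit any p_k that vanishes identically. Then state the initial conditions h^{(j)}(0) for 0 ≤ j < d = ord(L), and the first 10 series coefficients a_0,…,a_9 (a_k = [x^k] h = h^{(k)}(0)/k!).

f: a_k = -3, -3, 3/2, -3/2, 15/8, -21/8, 63/16, -99/16, 1287/128, -2145/128, …
g: a_k = 3, 3, 15, 27, 87, 195, 543, 1323, 3495, 8787, …
Product ⇒ symmetric product L₀, ord ≤ 1.
L = (2 + 9·x + 12·x^2) + (-1 - x + 6·x^2 + 8·x^3)·Dx  (order 1).
h: a_k = -9, -18, -99/2, -126, -2547/8, -3321/4, -33471/16, -10863/2, -1762443/128, -2274903/64, …
ICs: h(0) = -9.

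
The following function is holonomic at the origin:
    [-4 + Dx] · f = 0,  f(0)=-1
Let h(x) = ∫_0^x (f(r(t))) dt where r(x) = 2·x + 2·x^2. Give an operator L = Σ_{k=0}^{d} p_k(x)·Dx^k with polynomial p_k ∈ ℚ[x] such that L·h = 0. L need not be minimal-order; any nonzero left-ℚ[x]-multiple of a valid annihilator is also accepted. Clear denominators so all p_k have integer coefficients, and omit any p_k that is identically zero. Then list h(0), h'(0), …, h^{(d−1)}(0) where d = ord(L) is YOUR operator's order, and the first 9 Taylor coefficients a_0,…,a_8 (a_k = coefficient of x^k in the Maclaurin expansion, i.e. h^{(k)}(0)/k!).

f: a_k = -1, -4, -8, -32/3, -32/3, -128/15, -256/45, -1024/315, -512/315, …
f∘r: x↦r, Dx↦Dx/r' in L_f ⇒ L₀.
∫: right-multiply L₀ by Dx.
L = (-8 - 16·x)·Dx + Dx^2  (order 2).
h: a_k = 0, -1, -4, -40/3, -112/3, -1376/15, -9088/45, -127744/315, -47360/63, …
ICs: h(0) = 0, h′(0) = -1.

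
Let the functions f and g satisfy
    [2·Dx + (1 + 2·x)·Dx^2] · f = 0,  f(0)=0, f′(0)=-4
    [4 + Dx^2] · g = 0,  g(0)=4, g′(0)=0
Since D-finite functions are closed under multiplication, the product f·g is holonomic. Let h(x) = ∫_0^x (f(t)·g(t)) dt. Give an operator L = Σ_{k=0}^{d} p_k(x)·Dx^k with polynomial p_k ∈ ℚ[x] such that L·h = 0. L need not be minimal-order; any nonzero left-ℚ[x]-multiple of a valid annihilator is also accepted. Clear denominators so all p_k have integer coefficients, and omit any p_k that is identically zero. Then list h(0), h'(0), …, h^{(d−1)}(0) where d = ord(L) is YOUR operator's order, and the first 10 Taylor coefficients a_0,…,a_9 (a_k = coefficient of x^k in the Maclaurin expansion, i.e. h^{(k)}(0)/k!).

f: a_k = 0, -4, 4, -16/3, 8, -64/5, 64/3, -256/7, 64, -1024/9, …
g: a_k = 4, 0, -8, 0, 8/3, 0, -16/45, 0, 8/315, 0, …
L₀ := L_f ⊗_s L_g (sym. prod.), ord ≤ 4.
h=∫h₀ ⇒ L = L₀·Dx.
L = (-48 + 192·x + 1216·x^2 + 2048·x^3 + 1024·x^4)·Dx + (32 + 320·x + 768·x^2 + 512·x^3)·Dx^2 + (160·x + 672·x^2 + 1024·x^3 + 512·x^4)·Dx^3 + (8 + 80·x + 192·x^2 + 128·x^3)·Dx^4 + (3 + 28·x + 92·x^2 + 128·x^3 + 64·x^4)·Dx^5  (order 5).
h: a_k = 0, 0, -8, 16/3, 8/3, 0, -16/5, 32/7, -248/35, 4736/405, …
ICs: h(0) = 0, h′(0) = 0, h′′(0) = -16, h′′′(0) = 32, h′′′′(0) = 64.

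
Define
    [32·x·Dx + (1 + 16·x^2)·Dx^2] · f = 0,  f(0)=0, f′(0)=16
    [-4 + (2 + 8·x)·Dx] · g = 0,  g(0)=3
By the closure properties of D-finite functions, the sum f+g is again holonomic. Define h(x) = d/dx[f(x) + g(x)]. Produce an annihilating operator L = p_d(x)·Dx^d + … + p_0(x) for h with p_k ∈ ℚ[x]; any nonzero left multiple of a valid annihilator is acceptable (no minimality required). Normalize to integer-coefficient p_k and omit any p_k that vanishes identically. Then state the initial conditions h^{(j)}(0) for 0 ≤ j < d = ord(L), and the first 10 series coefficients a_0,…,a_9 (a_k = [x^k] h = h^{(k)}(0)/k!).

L = (-32 - 320·x + 1536·x^2 + 3072·x^3) + (-22 - 128·x + 320·x^2 + 6144·x^3 + 10752·x^4)·Dx + (-1 + 12·x + 96·x^2 + 384·x^3 + 1792·x^4 + 3072·x^5)·Dx^2  (order 2).
h: a_k = 22, -12, -220, -120, 4516, -1512, -59992, -20592, 1125796, -291720, …
ICs: h(0) = 22, h′(0) = -12.

f: a_k = 0, 16, 0, -256/3, 0, 4096/5, 0, -65536/7, 0, 1048576/9, …
g: a_k = 3, 6, -6, 12, -30, 84, -252, 792, -2574, 8580, …
L₀ := lclm(L_f,L_g); ord L₀ ≤ 2+1.
Differentiate: ansatz ord ≤ ord L₀ ⇒ L.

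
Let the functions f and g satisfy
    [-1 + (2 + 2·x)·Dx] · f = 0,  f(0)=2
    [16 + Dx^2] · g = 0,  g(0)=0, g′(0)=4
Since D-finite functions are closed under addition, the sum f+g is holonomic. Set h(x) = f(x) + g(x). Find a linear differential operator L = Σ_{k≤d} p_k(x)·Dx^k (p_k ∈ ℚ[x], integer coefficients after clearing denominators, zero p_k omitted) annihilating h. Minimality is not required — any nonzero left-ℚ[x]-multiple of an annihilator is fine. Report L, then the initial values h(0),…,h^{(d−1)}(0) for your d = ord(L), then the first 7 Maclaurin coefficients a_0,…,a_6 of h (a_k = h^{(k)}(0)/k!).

f: a_k = 2, 1, -1/4, 1/8, -5/64, 7/128, -21/512, …
g: a_k = 0, 4, 0, -32/3, 0, 128/15, 0, …
Weyl lclm of L_f,L_g ⇒ L₀ (ord ≤ 3).
L = (-1072 - 2048·x - 1024·x^2) + (2016 + 6112·x + 6144·x^2 + 2048·x^3)·Dx + (-67 - 128·x - 64·x^2)·Dx^2 + (126 + 382·x + 384·x^2 + 128·x^3)·Dx^3  (order 3).
h: a_k = 2, 5, -1/4, -253/24, -5/64, 16489/1920, -21/512, …
ICs: h(0) = 2, h′(0) = 5, h′′(0) = -1/2.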